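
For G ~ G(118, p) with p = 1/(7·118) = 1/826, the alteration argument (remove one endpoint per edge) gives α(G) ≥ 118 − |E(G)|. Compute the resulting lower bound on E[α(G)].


E[|E(G)|] = C(118, 2)·p = 6903 · (1/826) = 117/14.
E[α(G)] ≥ n − E[|E(G)|] = 118 − 117/14 = 1535/14.
Numerically: ≈ 109.64286.
(This is only a lower bound; the true E[α(G)] may be larger.)

E[α(G)] ≥ 1535/14 ≈ 109.64286.


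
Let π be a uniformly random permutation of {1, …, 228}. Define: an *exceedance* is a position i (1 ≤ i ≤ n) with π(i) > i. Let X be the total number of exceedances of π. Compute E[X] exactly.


Write X = Σ_{i=1}^{228} X_i, where X_i = 1_{π(i) > i}.
For each fixed i, π(i) is uniform over {1, …, 228} (marginal of a uniform permutation), so P[π(i) > i] = (n − i)/n. Summing: Σ_{i=1}^{228} (n − i)/n = (0 + 1 + … + 227)/228 = 228(228 − 1)/(2·228) = (228 − 1)/2.
Hence E[X] = Σ_{i=1}^{228} (228 − i)/228 = 227/2 ≈ 113.50000.

E[X] = 227/2 = 113.50000.


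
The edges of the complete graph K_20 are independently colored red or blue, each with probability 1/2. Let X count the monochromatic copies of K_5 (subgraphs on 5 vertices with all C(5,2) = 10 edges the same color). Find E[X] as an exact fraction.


Let X = Σ_S X_S over the C(20, 5) = 15504 subsets S of size 5, where X_S = 1 if the K_5 on S is monochromatic.
For a fixed S, the K_5 on S has C(5, 2) = 10 edges. P[all 10 edges red] = (1/2)^10, and likewise for blue, so P[monochromatic] = 2·(1/2)^10 = 2^{1 − 10} = 1/512.
By linearity of expectation: E[X] = C(20, 5) · 2^{1 − 10} = 15504 · 1/512 = 969/32.
Numerically: E[X] ≈ 30.281250.

E[X] = C(20,5)·2^(1−C(5,2)) = 969/32 ≈ 30.281250.


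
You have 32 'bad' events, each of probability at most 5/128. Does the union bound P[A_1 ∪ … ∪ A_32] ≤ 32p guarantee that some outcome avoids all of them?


Union bound: P[∪_{i=1}^{32} A_i] ≤ Σ_i P[A_i] ≤ 32·p = 32·(5/128) = 5/4.
Numerically: 5/4 ≈ 1.25000.
Is 5/4 < 1? NO.
Since the bound 5/4 is ≥ 1, the union bound is uninformative here; it does NOT by itself certify existence.

32·p = 5/4 ≈ 1.25000; existence NOT certified by the union bound.


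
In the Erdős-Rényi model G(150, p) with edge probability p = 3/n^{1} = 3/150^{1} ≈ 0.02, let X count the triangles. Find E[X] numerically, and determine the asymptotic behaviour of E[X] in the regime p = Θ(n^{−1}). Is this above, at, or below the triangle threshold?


Number of potential triangles: C(150, 3) = 551300.
Each occurs with probability p³ ≈ (0.02)³ ≈ 8.00000e-06.
By linearity: E[X] = C(150, 3)·p³ ≈ 551300 · 8.00000e-06 ≈ 4.410.
Here α = 1, so p = 3/n is exactly at the triangle threshold p ~ 1/n. Asymptotically E[X] → c³/6 = 3³/6 = 9/2 ≈ 4.500, a bounded constant. In this regime the triangle count is asymptotically Poisson(c³/6).

E[X] ≈ 4.410; in regime p = Θ(1/n^{1}) E[X] stays bounded (at the triangle threshold p ~ 1/n).


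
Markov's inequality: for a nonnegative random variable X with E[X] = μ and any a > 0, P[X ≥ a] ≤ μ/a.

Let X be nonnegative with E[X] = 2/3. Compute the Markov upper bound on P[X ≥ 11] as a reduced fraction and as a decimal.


μ = E[X] = 2/3, a = 11.
Markov: P[X ≥ 11] ≤ μ/a = (2/3)/11 = 2/33.
Numerically: ≈ 0.06061.
(Since a = 11 > μ = 0.66667, the bound 2/33 is < 1 and informative.)

P[X ≥ 11] ≤ 2/33 ≈ 0.06061.


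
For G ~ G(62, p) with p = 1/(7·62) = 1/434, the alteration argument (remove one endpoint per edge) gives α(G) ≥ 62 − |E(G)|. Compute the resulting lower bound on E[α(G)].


E[|E(G)|] = C(62, 2)·p = 1891 · (1/434) = 61/14.
E[α(G)] ≥ n − E[|E(G)|] = 62 − 61/14 = 807/14.
Numerically: ≈ 57.643.
(This is only a lower bound; the true E[α(G)] may be larger.)

E[α(G)] ≥ 807/14 ≈ 57.643.


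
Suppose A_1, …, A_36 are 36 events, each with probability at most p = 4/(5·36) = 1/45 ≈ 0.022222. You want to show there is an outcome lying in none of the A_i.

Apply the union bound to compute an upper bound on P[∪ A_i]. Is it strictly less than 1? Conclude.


Union bound: P[∪_{i=1}^{36} A_i] ≤ Σ_i P[A_i] ≤ 36·p = 36·(1/45) = 4/5.
Numerically: 4/5 ≈ 0.800000.
Is 4/5 < 1? YES.
Since P[∪ A_i] ≤ 4/5 < 1, the complement has P[∩ A_i^c] ≥ 1 − 4/5 = 1/5 > 0, so some outcome avoids every A_i.

36·p = 4/5 ≈ 0.800000; existence CERTIFIED by the union bound.


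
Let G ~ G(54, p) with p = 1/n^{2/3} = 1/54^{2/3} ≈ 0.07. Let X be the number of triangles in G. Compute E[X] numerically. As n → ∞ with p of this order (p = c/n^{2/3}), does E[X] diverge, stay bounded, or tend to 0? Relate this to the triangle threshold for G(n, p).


Number of potential triangles: C(54, 3) = 24804.
Each occurs with probability p³ ≈ (0.07)³ ≈ 3.429355e-04.
By linearity: E[X] = C(54, 3)·p³ ≈ 24804 · 3.429355e-04 ≈ 8.5062.
Since α = 2/3 < 1, p = c/n^{2/3} ≫ 1/n is above the triangle threshold p ~ 1/n. Asymptotically E[X] ~ (c³/6)·n^{3(1−α)} = (1³/6)·n^{1} → ∞; triangles are abundant w.h.p.

E[X] ≈ 8.5062; in regime p = Θ(1/n^{2/3}) E[X] diverges (above the triangle threshold p ~ 1/n).


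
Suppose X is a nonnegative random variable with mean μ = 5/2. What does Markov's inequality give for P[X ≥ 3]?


μ = E[X] = 5/2, a = 3.
Markov: P[X ≥ 3] ≤ μ/a = (5/2)/3 = 5/6.
Numerically: ≈ 0.833.
(Since a = 3 > μ = 2.500, the bound 5/6 is < 1 and informative.)

P[X ≥ 3] ≤ 5/6 ≈ 0.833.


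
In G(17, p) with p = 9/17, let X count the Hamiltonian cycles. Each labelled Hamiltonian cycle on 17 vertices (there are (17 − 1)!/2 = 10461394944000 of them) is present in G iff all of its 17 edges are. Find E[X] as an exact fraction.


K_17 has (17 − 1)!/2 = 10461394944000 labelled Hamiltonian cycles.
For each such Hamiltonian cycle H, let X_H = 1 if all 17 edges of H are present in G. Then P[X_H = 1] = p^{17} = (9/17)^{17} = 16677181699666569/827240261886336764177.
By linearity of expectation: E[X] = Σ_H E[X_H] = 10461394944000 · p^{17} = 10461394944000 · 16677181699666569/827240261886336764177 = 174466584313061171422427136000/827240261886336764177.
Numerically: E[X] ≈ 2.10902e+08.

E[X] = 10461394944000 · (9/17)^{17} = 174466584313061171422427136000/827240261886336764177 ≈ 2.10902e+08.


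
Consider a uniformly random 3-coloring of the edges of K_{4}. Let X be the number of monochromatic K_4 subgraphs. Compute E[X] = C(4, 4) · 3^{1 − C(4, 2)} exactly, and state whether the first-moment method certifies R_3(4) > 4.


E[X] = C(4, 4) · 3^{1 − 6} = 1 · 3^{−5} = 1/243.
As a reduced fraction: E[X] = 1/243 ≈ 0.00412.
Is E[X] < 1? YES.
Since E[X] < 1, there exists a 3-coloring of K_{4} with no monochromatic K_4; hence R_3(4) > 4.

E[X] = 1/243 ≈ 0.00412; E[X] < 1, so R_3(4) > 4.


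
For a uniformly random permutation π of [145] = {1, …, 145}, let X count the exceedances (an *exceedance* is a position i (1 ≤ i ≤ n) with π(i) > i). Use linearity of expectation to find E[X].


Write X = Σ_{i=1}^{145} X_i, where X_i = 1_{π(i) > i}.
For each fixed i, π(i) is uniform over {1, …, 145} (marginal of a uniform permutation), so P[π(i) > i] = (n − i)/n. Summing: Σ_{i=1}^{145} (n − i)/n = (0 + 1 + … + 144)/145 = 145(145 − 1)/(2·145) = (145 − 1)/2.
Hence E[X] = Σ_{i=1}^{145} (145 − i)/145 = 72 ≈ 72.000.

E[X] = 72 = 72.000.


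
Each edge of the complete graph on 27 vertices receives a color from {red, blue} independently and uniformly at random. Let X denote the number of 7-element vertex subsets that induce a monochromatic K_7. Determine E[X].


Let X = Σ_S X_S over the C(27, 7) = 888030 subsets S of size 7, where X_S = 1 if the K_7 on S is monochromatic.
For a fixed S, the K_7 on S has C(7, 2) = 21 edges. P[all 21 edges red] = (1/2)^21, and likewise for blue, so P[monochromatic] = 2·(1/2)^21 = 2^{1 − 21} = 1/1048576.
By linearity: E[X] = C(27, 7) · 2^{1 − 21} = 888030 · 1/1048576 = 444015/524288.
Numerically: E[X] ≈ 0.84689.

E[X] = C(27,7)·2^(1−C(7,2)) = 444015/524288 ≈ 0.84689.


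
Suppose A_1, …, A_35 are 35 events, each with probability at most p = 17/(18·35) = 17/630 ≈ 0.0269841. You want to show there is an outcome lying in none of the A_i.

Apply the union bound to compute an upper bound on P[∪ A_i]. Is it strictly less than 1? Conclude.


Union bound: P[∪_{i=1}^{35} A_i] ≤ Σ_i P[A_i] ≤ 35·p = 35·(17/630) = 17/18.
Numerically: 17/18 ≈ 0.9444444.
Is 17/18 < 1? YES.
Since P[∪ A_i] ≤ 17/18 < 1, the complement has P[∩ A_i^c] ≥ 1 − 17/18 = 1/18 > 0, so some outcome avoids every A_i.

35·p = 17/18 ≈ 0.9444444; existence CERTIFIED by the union bound.


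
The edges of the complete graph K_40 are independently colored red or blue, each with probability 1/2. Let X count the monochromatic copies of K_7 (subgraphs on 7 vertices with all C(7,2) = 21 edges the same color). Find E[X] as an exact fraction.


Let X = Σ_S X_S over the C(40, 7) = 18643560 subsets S of size 7, where X_S = 1 if the K_7 on S is monochromatic.
For a fixed S, the K_7 on S has C(7, 2) = 21 edges. P[all 21 edges red] = (1/2)^21, and likewise for blue, so P[monochromatic] = 2·(1/2)^21 = 2^{1 − 21} = 1/1048576.
Summing: E[X] = C(40, 7) · 2^{1 − 21} = 18643560 · 1/1048576 = 2330445/131072.
Numerically: E[X] ≈ 17.779884.

E[X] = C(40,7)·2^(1−C(7,2)) = 2330445/131072 ≈ 17.779884.


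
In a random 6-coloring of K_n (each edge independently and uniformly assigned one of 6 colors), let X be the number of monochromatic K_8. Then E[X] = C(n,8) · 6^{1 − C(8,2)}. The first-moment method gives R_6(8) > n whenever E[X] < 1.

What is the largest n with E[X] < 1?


We need C(n, 8) · 6^{1 − 28} < 1, i.e. C(n, 8) < 6^{28 − 1} = 1023490369077469249536.
Check values of n near the boundary:
  n = 1591: C(1591, 8) = 1000427749141189953870; 1000427749141189953870 < 1023490369077469249536? YES
  n = 1592: C(1592, 8) = 1005480414540892933435; 1005480414540892933435 < 1023490369077469249536? YES
  n = 1593: C(1593, 8) = 1010555394551193970323; 1010555394551193970323 < 1023490369077469249536? YES
  n = 1594: C(1594, 8) = 1015652773590544255167; 1015652773590544255167 < 1023490369077469249536? YES
  n = 1595: C(1595, 8) = 1020772636343363633895; 1020772636343363633895 < 1023490369077469249536? YES
  n = 1596: C(1596, 8) = 1025915067760710553965; 1025915067760710553965 < 1023490369077469249536? NO
The largest n with C(n, 8) < 1023490369077469249536 is n = 1595 (where E[X] = 113419181815929292655/113721152119718805504 ≈ 0.9973). Hence R_6(8) > 1595, i.e. R_6(8) ≥ 1596.

Largest n = 1595; hence R_6(8) > 1595.


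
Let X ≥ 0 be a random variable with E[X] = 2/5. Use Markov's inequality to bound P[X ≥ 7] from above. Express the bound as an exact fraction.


μ = E[X] = 2/5, a = 7.
Markov: P[X ≥ 7] ≤ μ/a = (2/5)/7 = 2/35.
Numerically: ≈ 0.05714.
(Since a = 7 > μ = 0.40000, the bound 2/35 is < 1 and informative.)

P[X ≥ 7] ≤ 2/35 ≈ 0.05714.


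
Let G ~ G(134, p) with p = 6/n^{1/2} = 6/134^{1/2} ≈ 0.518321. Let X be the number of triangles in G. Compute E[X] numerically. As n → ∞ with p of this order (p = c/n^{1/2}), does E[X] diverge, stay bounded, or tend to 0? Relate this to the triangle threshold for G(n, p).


Number of potential triangles: C(134, 3) = 392084.
Each occurs with probability p³ ≈ (0.518321)³ ≈ 1.39250433e-01.
By linearity: E[X] = C(134, 3)·p³ ≈ 392084 · 1.39250433e-01 ≈ 54597.866686.
Since α = 1/2 < 1, p = c/n^{1/2} ≫ 1/n is above the triangle threshold p ~ 1/n. Asymptotically E[X] ~ (c³/6)·n^{3(1−α)} = (6³/6)·n^{1.5} → ∞; triangles are abundant w.h.p.

E[X] ≈ 54597.866686; in regime p = Θ(1/n^{1/2}) E[X] diverges (above the triangle threshold p ~ 1/n).


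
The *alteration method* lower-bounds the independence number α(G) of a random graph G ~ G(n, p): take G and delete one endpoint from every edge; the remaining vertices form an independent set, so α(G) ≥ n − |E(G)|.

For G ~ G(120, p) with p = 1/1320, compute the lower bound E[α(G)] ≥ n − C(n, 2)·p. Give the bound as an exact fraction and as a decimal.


E[|E(G)|] = C(120, 2)·p = 7140 · (1/1320) = 119/22.
E[α(G)] ≥ n − E[|E(G)|] = 120 − 119/22 = 2521/22.
Numerically: ≈ 114.590909.
(This is only a lower bound; the true E[α(G)] may be larger.)

E[α(G)] ≥ 2521/22 ≈ 114.590909.


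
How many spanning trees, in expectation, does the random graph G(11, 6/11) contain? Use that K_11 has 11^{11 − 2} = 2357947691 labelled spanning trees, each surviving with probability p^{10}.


K_11 has 11^{11 − 2} = 2357947691 labelled spanning trees.
For each such spanning tree H, let X_H = 1 if all 10 edges of H are present in G. Then P[X_H = 1] = p^{10} = (6/11)^{10} = 60466176/25937424601.
By linearity: E[X] = Σ_H E[X_H] = 2357947691 · p^{10} = 2357947691 · 60466176/25937424601 = 60466176/11.
Numerically: E[X] ≈ 5.49693e+06.

E[X] = 2357947691 · (6/11)^{10} = 60466176/11 ≈ 5.49693e+06.


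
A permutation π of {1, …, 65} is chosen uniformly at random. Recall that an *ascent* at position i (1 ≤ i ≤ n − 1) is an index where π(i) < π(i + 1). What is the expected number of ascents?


Write X = Σ X_I over i = 1, …, 64, with X_I the indicator of one ascent.
There are 64 indicators.
For each fixed i, the pair (π(i), π(i+1)) is a uniformly random ordered pair of distinct values from {1, …, 65}; by symmetry P[π(i) < π(i+1)] = 1/2.
By linearity: E[X] = 64 · (1/2) = (65 − 1) · (1/2) = 32 ≈ 32.0000.

E[X] = 32 = 32.0000.


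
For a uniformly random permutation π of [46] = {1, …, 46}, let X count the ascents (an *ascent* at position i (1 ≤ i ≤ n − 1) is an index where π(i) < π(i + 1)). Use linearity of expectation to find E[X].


Write X = Σ X_I over i = 1, …, 45, with X_I the indicator of one ascent.
There are 45 indicators.
For each fixed i, the pair (π(i), π(i+1)) is a uniformly random ordered pair of distinct values from {1, …, 46}; by symmetry P[π(i) < π(i+1)] = 1/2.
By linearity: E[X] = 45 · (1/2) = (46 − 1) · (1/2) = 45/2 ≈ 22.50000.

E[X] = 45/2 = 22.50000.


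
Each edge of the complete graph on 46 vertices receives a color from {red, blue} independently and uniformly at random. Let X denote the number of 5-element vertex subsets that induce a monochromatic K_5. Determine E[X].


Let X = Σ_S X_S over the C(46, 5) = 1370754 subsets S of size 5, where X_S = 1 if the K_5 on S is monochromatic.
For a fixed S, the K_5 on S has C(5, 2) = 10 edges. P[all 10 edges red] = (1/2)^10, and likewise for blue, so P[monochromatic] = 2·(1/2)^10 = 2^{1 − 10} = 1/512.
By linearity: E[X] = C(46, 5) · 2^{1 − 10} = 1370754 · 1/512 = 685377/256.
Numerically: E[X] ≈ 2677.2539.

E[X] = C(46,5)·2^(1−C(5,2)) = 685377/256 ≈ 2677.2539.


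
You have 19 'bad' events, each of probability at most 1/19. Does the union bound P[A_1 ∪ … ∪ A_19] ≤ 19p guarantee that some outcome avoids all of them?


Union bound: P[∪_{i=1}^{19} A_i] ≤ Σ_i P[A_i] ≤ 19·p = 19·(1/19) = 1.
Numerically: 1 ≈ 1.000.
Is 1 < 1? NO.
Since the bound 1 is ≥ 1, the union bound is uninformative here; it does NOT by itself certify existence.

19·p = 1 ≈ 1.000; existence NOT certified by the union bound.


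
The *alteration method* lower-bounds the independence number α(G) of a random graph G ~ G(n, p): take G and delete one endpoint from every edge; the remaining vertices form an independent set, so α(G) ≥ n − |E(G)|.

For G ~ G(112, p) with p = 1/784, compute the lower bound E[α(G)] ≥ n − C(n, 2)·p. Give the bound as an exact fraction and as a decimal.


E[|E(G)|] = C(112, 2)·p = 6216 · (1/784) = 111/14.
E[α(G)] ≥ n − E[|E(G)|] = 112 − 111/14 = 1457/14.
Numerically: ≈ 104.07143.
(This is only a lower bound; the true E[α(G)] may be larger.)

E[α(G)] ≥ 1457/14 ≈ 104.07143.


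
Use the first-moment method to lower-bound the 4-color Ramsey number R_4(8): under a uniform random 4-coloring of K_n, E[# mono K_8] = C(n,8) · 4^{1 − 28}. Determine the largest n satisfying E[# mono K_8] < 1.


We need C(n, 8) · 4^{1 − 28} < 1, i.e. C(n, 8) < 4^{28 − 1} = 18014398509481984.
Check values of n near the boundary:
  n = 405: C(405, 8) = 16745853821188050; 16745853821188050 < 18014398509481984? YES
  n = 406: C(406, 8) = 17082453897995850; 17082453897995850 < 18014398509481984? YES
  n = 407: C(407, 8) = 17424959239309050; 17424959239309050 < 18014398509481984? YES
  n = 408: C(408, 8) = 17773458424095231; 17773458424095231 < 18014398509481984? YES
  n = 409: C(409, 8) = 18128041135797879; 18128041135797879 < 18014398509481984? NO
  n = 410: C(410, 8) = 18488798173326195; 18488798173326195 < 18014398509481984? NO
The largest n with C(n, 8) < 18014398509481984 is n = 408 (where E[X] = 17773458424095231/18014398509481984 ≈ 0.9866251). Hence R_4(8) > 408, i.e. R_4(8) ≥ 409.

Largest n = 408; hence R_4(8) > 408.


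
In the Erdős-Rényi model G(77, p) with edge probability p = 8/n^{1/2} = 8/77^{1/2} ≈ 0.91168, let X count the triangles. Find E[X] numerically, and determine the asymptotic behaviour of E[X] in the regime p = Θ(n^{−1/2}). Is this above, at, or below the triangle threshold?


Number of potential triangles: C(77, 3) = 73150.
Each occurs with probability p³ ≈ (0.91168)³ ≈ 7.5776383e-01.
By linearity: E[X] = C(77, 3)·p³ ≈ 73150 · 7.5776383e-01 ≈ 55430.42439.
Since α = 1/2 < 1, p = c/n^{1/2} ≫ 1/n is above the triangle threshold p ~ 1/n. Asymptotically E[X] ~ (c³/6)·n^{3(1−α)} = (8³/6)·n^{1.5} → ∞; triangles are abundant w.h.p.

E[X] ≈ 55430.42439; in regime p = Θ(1/n^{1/2}) E[X] diverges (above the triangle threshold p ~ 1/n).


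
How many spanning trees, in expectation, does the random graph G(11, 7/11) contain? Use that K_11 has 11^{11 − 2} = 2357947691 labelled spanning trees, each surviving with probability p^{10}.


K_11 has 11^{11 − 2} = 2357947691 labelled spanning trees.
For each such spanning tree H, let X_H = 1 if all 10 edges of H are present in G. Then P[X_H = 1] = p^{10} = (7/11)^{10} = 282475249/25937424601.
By linearity: E[X] = Σ_H E[X_H] = 2357947691 · p^{10} = 2357947691 · 282475249/25937424601 = 282475249/11.
Numerically: E[X] ≈ 2.568e+07.

E[X] = 2357947691 · (7/11)^{10} = 282475249/11 ≈ 2.568e+07.


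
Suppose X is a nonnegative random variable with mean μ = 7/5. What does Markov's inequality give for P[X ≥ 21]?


μ = E[X] = 7/5, a = 21.
Markov: P[X ≥ 21] ≤ μ/a = (7/5)/21 = 1/15.
Numerically: ≈ 0.067.
(Since a = 21 > μ = 1.400, the bound 1/15 is < 1 and informative.)

P[X ≥ 21] ≤ 1/15 ≈ 0.067.


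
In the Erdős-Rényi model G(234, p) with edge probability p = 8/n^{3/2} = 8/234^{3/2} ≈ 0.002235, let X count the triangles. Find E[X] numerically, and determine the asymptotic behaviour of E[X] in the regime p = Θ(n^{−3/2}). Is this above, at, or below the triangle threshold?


Number of potential triangles: C(234, 3) = 2108184.
Each occurs with probability p³ ≈ (0.002235)³ ≈ 1.116345e-08.
By linearity: E[X] = C(234, 3)·p³ ≈ 2108184 · 1.116345e-08 ≈ 0.0235.
Since α = 3/2 > 1, p = c/n^{3/2} = o(1/n) is below the triangle threshold p ~ 1/n. Asymptotically E[X] ~ (c³/6)·n^{3(1−α)} = (8³/6)·n^{-1.5} → 0, so by Markov's inequality G has no triangles w.h.p.

E[X] ≈ 0.0235; in regime p = Θ(1/n^{3/2}) E[X] tends to 0 (below the triangle threshold p ~ 1/n).


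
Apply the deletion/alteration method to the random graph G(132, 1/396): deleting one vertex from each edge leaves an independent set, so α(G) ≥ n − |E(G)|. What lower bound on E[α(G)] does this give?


E[|E(G)|] = C(132, 2)·p = 8646 · (1/396) = 131/6.
E[α(G)] ≥ n − E[|E(G)|] = 132 − 131/6 = 661/6.
Numerically: ≈ 110.1667.
(This is only a lower bound; the true E[α(G)] may be larger.)

E[α(G)] ≥ 661/6 ≈ 110.1667.


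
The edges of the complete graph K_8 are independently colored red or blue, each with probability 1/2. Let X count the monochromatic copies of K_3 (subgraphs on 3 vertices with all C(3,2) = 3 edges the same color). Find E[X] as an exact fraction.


Let X = Σ_S X_S over the C(8, 3) = 56 subsets S of size 3, where X_S = 1 if the K_3 on S is monochromatic.
For a fixed S, the K_3 on S has C(3, 2) = 3 edges. P[all 3 edges red] = (1/2)^3, and likewise for blue, so P[monochromatic] = 2·(1/2)^3 = 2^{1 − 3} = 1/4.
By linearity of expectation: E[X] = C(8, 3) · 2^{1 − 3} = 56 · 1/4 = 14.
Numerically: E[X] ≈ 14.000.

E[X] = C(8,3)·2^(1−C(3,2)) = 14 ≈ 14.000.


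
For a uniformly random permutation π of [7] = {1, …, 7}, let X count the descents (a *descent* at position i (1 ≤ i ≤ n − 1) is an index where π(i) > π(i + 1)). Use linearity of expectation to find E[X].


Write X = Σ X_I over i = 1, …, 6, with X_I the indicator of one descent.
There are 6 indicators.
For each fixed i, the pair (π(i), π(i+1)) is a uniformly random ordered pair of distinct values from {1, …, 7}; by symmetry P[π(i) > π(i+1)] = 1/2.
By linearity: E[X] = 6 · (1/2) = (7 − 1) · (1/2) = 3 ≈ 3.000.

E[X] = 3 = 3.000.


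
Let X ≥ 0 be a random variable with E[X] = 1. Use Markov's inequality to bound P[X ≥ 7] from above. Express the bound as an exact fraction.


μ = E[X] = 1, a = 7.
Markov: P[X ≥ 7] ≤ μ/a = (1)/7 = 1/7.
Numerically: ≈ 0.1429.
(Since a = 7 > μ = 1.0000, the bound 1/7 is < 1 and informative.)

P[X ≥ 7] ≤ 1/7 ≈ 0.1429.


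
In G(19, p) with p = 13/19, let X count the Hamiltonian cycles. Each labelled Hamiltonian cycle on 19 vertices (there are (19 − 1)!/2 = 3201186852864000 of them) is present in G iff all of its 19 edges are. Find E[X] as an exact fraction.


K_19 has (19 − 1)!/2 = 3201186852864000 labelled Hamiltonian cycles.
For each such Hamiltonian cycle H, let X_H = 1 if all 19 edges of H are present in G. Then P[X_H = 1] = p^{19} = (13/19)^{19} = 1461920290375446110677/1978419655660313589123979.
By linearity of expectation: E[X] = Σ_H E[X_H] = 3201186852864000 · p^{19} = 3201186852864000 · 1461920290375446110677/1978419655660313589123979 = 4679880013484999364018134658428928000/1978419655660313589123979.
Numerically: E[X] ≈ 2.37e+12.

E[X] = 3201186852864000 · (13/19)^{19} = 4679880013484999364018134658428928000/1978419655660313589123979 ≈ 2.37e+12.


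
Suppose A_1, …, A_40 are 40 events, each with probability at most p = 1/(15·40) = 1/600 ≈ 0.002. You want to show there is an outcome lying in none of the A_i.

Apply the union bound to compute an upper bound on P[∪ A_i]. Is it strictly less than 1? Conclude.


Union bound: P[∪_{i=1}^{40} A_i] ≤ Σ_i P[A_i] ≤ 40·p = 40·(1/600) = 1/15.
Numerically: 1/15 ≈ 0.067.
Is 1/15 < 1? YES.
Since P[∪ A_i] ≤ 1/15 < 1, the complement has P[∩ A_i^c] ≥ 1 − 1/15 = 14/15 > 0, so some outcome avoids every A_i.

40·p = 1/15 ≈ 0.067; existence CERTIFIED by the union bound.


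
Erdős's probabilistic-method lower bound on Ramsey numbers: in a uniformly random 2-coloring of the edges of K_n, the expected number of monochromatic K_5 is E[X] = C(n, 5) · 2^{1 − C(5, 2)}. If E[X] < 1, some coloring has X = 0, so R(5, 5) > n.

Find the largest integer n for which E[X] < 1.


We need C(n, 5) · 2^{1 − 10} < 1, i.e. C(n, 5) < 2^{10 − 1} = 512.
Check values of n near the boundary:
  n = 7: C(7, 5) = 21; 21 < 512? YES
  n = 8: C(8, 5) = 56; 56 < 512? YES
  n = 9: C(9, 5) = 126; 126 < 512? YES
  n = 10: C(10, 5) = 252; 252 < 512? YES
  n = 11: C(11, 5) = 462; 462 < 512? YES
  n = 12: C(12, 5) = 792; 792 < 512? NO
  n = 13: C(13, 5) = 1287; 1287 < 512? NO
  n = 14: C(14, 5) = 2002; 2002 < 512? NO
The largest n with C(n, 5) < 512 is n = 11 (where E[X] = 231/256 ≈ 0.9023438). Hence R(5, 5) > 11, i.e. R(5, 5) ≥ 12.

Largest n = 11; hence R(5, 5) > 11.


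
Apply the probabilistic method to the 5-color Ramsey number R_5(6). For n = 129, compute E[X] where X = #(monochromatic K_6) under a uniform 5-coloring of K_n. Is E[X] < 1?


E[X] = C(129, 6) · 5^{1 − 15} = 5688177600 · 5^{−14} = 5688177600/6103515625.
As a reduced fraction: E[X] = 227527104/244140625 ≈ 0.931951.
Is E[X] < 1? YES.
Since E[X] < 1, there exists a 5-coloring of K_{129} with no monochromatic K_6; hence R_5(6) > 129.

E[X] = 227527104/244140625 ≈ 0.931951; E[X] < 1, so R_5(6) > 129.


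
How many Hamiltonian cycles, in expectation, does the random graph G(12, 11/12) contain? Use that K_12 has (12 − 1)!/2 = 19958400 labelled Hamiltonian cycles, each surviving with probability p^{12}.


K_12 has (12 − 1)!/2 = 19958400 labelled Hamiltonian cycles.
For each such Hamiltonian cycle H, let X_H = 1 if all 12 edges of H are present in G. Then P[X_H = 1] = p^{12} = (11/12)^{12} = 3138428376721/8916100448256.
Summing the indicators: E[X] = Σ_H E[X_H] = 19958400 · p^{12} = 19958400 · 3138428376721/8916100448256 = 6041474625187925/859963392.
Numerically: E[X] ≈ 7.025e+06.

E[X] = 19958400 · (11/12)^{12} = 6041474625187925/859963392 ≈ 7.025e+06.


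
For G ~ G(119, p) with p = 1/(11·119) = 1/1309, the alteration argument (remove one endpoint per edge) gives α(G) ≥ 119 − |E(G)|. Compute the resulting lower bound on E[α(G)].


E[|E(G)|] = C(119, 2)·p = 7021 · (1/1309) = 59/11.
E[α(G)] ≥ n − E[|E(G)|] = 119 − 59/11 = 1250/11.
Numerically: ≈ 113.63636.
(This is only a lower bound; the true E[α(G)] may be larger.)

E[α(G)] ≥ 1250/11 ≈ 113.63636.


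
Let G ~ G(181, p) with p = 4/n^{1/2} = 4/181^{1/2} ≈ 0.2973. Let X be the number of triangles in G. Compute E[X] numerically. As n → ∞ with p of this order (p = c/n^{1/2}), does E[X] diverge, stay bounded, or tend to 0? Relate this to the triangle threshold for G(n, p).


Number of potential triangles: C(181, 3) = 971970.
Each occurs with probability p³ ≈ (0.2973)³ ≈ 2.628222e-02.
By linearity: E[X] = C(181, 3)·p³ ≈ 971970 · 2.628222e-02 ≈ 25545.5332.
Since α = 1/2 < 1, p = c/n^{1/2} ≫ 1/n is above the triangle threshold p ~ 1/n. Asymptotically E[X] ~ (c³/6)·n^{3(1−α)} = (4³/6)·n^{1.5} → ∞; triangles are abundant w.h.p.

E[X] ≈ 25545.5332; in regime p = Θ(1/n^{1/2}) E[X] diverges (above the triangle threshold p ~ 1/n).


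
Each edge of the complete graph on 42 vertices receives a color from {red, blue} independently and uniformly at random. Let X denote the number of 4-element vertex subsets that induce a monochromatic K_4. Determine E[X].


Let X = Σ_S X_S over the C(42, 4) = 111930 subsets S of size 4, where X_S = 1 if the K_4 on S is monochromatic.
For a fixed S, the K_4 on S has C(4, 2) = 6 edges. P[all 6 edges red] = (1/2)^6, and likewise for blue, so P[monochromatic] = 2·(1/2)^6 = 2^{1 − 6} = 1/32.
Summing: E[X] = C(42, 4) · 2^{1 − 6} = 111930 · 1/32 = 55965/16.
Numerically: E[X] ≈ 3497.8125.

E[X] = C(42,4)·2^(1−C(4,2)) = 55965/16 ≈ 3497.8125.


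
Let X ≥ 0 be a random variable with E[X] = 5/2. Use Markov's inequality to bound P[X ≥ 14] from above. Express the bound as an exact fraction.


μ = E[X] = 5/2, a = 14.
Markov: P[X ≥ 14] ≤ μ/a = (5/2)/14 = 5/28.
Numerically: ≈ 0.17857.
(Since a = 14 > μ = 2.50000, the bound 5/28 is < 1 and informative.)

P[X ≥ 14] ≤ 5/28 ≈ 0.17857.


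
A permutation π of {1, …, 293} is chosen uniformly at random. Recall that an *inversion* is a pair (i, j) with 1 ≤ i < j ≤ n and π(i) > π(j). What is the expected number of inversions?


Write X = Σ X_I over the C(293, 2) = 42778 pairs i < j, with X_I the indicator of one inversion.
There are 42778 indicators.
For each fixed pair i < j, the values π(i) and π(j) are two distinct elements of {1, …, 293} in uniformly random order; by symmetry P[π(i) > π(j)] = 1/2.
By linearity: E[X] = 42778 · (1/2) = C(293, 2) · (1/2) = 42778/2 = 21389 ≈ 21389.00000.

E[X] = 21389 = 21389.00000.


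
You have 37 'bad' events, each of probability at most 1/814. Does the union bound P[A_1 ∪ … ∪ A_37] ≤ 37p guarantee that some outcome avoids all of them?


Union bound: P[∪_{i=1}^{37} A_i] ≤ Σ_i P[A_i] ≤ 37·p = 37·(1/814) = 1/22.
Numerically: 1/22 ≈ 0.04545.
Is 1/22 < 1? YES.
Since P[∪ A_i] ≤ 1/22 < 1, the complement has P[∩ A_i^c] ≥ 1 − 1/22 = 21/22 > 0, so some outcome avoids every A_i.

37·p = 1/22 ≈ 0.04545; existence CERTIFIED by the union bound.


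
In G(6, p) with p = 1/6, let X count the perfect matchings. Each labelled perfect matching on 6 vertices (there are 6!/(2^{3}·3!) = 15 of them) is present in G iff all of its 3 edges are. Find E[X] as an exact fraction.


K_6 has 6!/(2^{3}·3!) = 15 labelled perfect matchings.
For each such perfect matching H, let X_H = 1 if all 3 edges of H are present in G. Then P[X_H = 1] = p^{3} = (1/6)^{3} = 1/216.
By linearity of expectation: E[X] = Σ_H E[X_H] = 15 · p^{3} = 15 · 1/216 = 5/72.
Numerically: E[X] ≈ 0.06944.

E[X] = 15 · (1/6)^{3} = 5/72 ≈ 0.06944.


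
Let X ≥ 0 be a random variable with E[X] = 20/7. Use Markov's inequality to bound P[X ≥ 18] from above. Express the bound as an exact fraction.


μ = E[X] = 20/7, a = 18.
Markov: P[X ≥ 18] ≤ μ/a = (20/7)/18 = 10/63.
Numerically: ≈ 0.159.
(Since a = 18 > μ = 2.857, the bound 10/63 is < 1 and informative.)

P[X ≥ 18] ≤ 10/63 ≈ 0.159.


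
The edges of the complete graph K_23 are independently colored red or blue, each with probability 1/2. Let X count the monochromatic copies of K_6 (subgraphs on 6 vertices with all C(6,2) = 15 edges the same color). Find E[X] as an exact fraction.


Let X = Σ_S X_S over the C(23, 6) = 100947 subsets S of size 6, where X_S = 1 if the K_6 on S is monochromatic.
For a fixed S, the K_6 on S has C(6, 2) = 15 edges. P[all 15 edges red] = (1/2)^15, and likewise for blue, so P[monochromatic] = 2·(1/2)^15 = 2^{1 − 15} = 1/16384.
By linearity of expectation: E[X] = C(23, 6) · 2^{1 − 15} = 100947 · 1/16384 = 100947/16384.
Numerically: E[X] ≈ 6.1613.

E[X] = C(23,6)·2^(1−C(6,2)) = 100947/16384 ≈ 6.1613.


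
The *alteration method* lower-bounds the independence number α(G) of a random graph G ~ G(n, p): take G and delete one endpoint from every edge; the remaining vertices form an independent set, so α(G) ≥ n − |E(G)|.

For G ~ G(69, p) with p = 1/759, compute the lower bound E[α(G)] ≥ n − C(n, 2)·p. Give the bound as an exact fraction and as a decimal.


E[|E(G)|] = C(69, 2)·p = 2346 · (1/759) = 34/11.
E[α(G)] ≥ n − E[|E(G)|] = 69 − 34/11 = 725/11.
Numerically: ≈ 65.909091.
(This is only a lower bound; the true E[α(G)] may be larger.)

E[α(G)] ≥ 725/11 ≈ 65.909091.


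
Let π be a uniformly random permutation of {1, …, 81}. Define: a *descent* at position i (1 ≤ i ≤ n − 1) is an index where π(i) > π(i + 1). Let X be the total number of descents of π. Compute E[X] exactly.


Write X = Σ X_I over i = 1, …, 80, with X_I the indicator of one descent.
There are 80 indicators.
For each fixed i, the pair (π(i), π(i+1)) is a uniformly random ordered pair of distinct values from {1, …, 81}; by symmetry P[π(i) > π(i+1)] = 1/2.
By linearity: E[X] = 80 · (1/2) = (81 − 1) · (1/2) = 40 ≈ 40.00000.

E[X] = 40 = 40.00000.


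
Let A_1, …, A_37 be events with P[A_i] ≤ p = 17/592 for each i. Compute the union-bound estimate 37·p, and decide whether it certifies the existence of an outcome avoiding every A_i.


Union bound: P[∪_{i=1}^{37} A_i] ≤ Σ_i P[A_i] ≤ 37·p = 37·(17/592) = 17/16.
Numerically: 17/16 ≈ 1.0625.
Is 17/16 < 1? NO.
Since the bound 17/16 is ≥ 1, the union bound is uninformative here; it does NOT by itself certify existence.

37·p = 17/16 ≈ 1.0625; existence NOT certified by the union bound.


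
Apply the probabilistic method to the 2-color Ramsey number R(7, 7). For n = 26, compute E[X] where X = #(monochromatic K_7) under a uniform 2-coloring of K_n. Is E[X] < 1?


E[X] = C(26, 7) · 2^{1 − 21} = 657800 · 2^{−20} = 657800/1048576.
As a reduced fraction: E[X] = 82225/131072 ≈ 0.6273.
Is E[X] < 1? YES.
Since E[X] < 1, there exists a 2-coloring of K_{26} with no monochromatic K_7; hence R(7, 7) > 26.

E[X] = 82225/131072 ≈ 0.6273; E[X] < 1, so R(7, 7) > 26.


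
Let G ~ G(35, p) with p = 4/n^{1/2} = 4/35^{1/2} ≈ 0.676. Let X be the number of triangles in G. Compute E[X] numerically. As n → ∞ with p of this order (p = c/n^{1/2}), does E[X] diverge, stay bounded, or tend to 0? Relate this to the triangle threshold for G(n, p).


Number of potential triangles: C(35, 3) = 6545.
Each occurs with probability p³ ≈ (0.676)³ ≈ 3.09085e-01.
By linearity: E[X] = C(35, 3)·p³ ≈ 6545 · 3.09085e-01 ≈ 2022.961.
Since α = 1/2 < 1, p = c/n^{1/2} ≫ 1/n is above the triangle threshold p ~ 1/n. Asymptotically E[X] ~ (c³/6)·n^{3(1−α)} = (4³/6)·n^{1.5} → ∞; triangles are abundant w.h.p.

E[X] ≈ 2022.961; in regime p = Θ(1/n^{1/2}) E[X] diverges (above the triangle threshold p ~ 1/n).


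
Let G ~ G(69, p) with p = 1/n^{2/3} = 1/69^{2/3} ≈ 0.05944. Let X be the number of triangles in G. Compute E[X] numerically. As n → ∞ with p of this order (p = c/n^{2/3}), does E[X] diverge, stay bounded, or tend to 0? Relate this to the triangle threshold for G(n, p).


Number of potential triangles: C(69, 3) = 52394.
Each occurs with probability p³ ≈ (0.05944)³ ≈ 2.100399e-04.
By linearity: E[X] = C(69, 3)·p³ ≈ 52394 · 2.100399e-04 ≈ 11.0048.
Since α = 2/3 < 1, p = c/n^{2/3} ≫ 1/n is above the triangle threshold p ~ 1/n. Asymptotically E[X] ~ (c³/6)·n^{3(1−α)} = (1³/6)·n^{1} → ∞; triangles are abundant w.h.p.

E[X] ≈ 11.0048; in regime p = Θ(1/n^{2/3}) E[X] diverges (above the triangle threshold p ~ 1/n).


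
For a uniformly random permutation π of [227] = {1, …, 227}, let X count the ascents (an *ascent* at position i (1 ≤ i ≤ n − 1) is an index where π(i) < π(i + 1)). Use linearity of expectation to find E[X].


Write X = Σ X_I over i = 1, …, 226, with X_I the indicator of one ascent.
There are 226 indicators.
For each fixed i, the pair (π(i), π(i+1)) is a uniformly random ordered pair of distinct values from {1, …, 227}; by symmetry P[π(i) < π(i+1)] = 1/2.
By linearity: E[X] = 226 · (1/2) = (227 − 1) · (1/2) = 113 ≈ 113.000000.

E[X] = 113 = 113.000000.


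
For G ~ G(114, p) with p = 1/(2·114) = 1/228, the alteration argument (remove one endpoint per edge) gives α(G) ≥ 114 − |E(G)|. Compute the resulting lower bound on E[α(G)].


E[|E(G)|] = C(114, 2)·p = 6441 · (1/228) = 113/4.
E[α(G)] ≥ n − E[|E(G)|] = 114 − 113/4 = 343/4.
Numerically: ≈ 85.75000.
(This is only a lower bound; the true E[α(G)] may be larger.)

E[α(G)] ≥ 343/4 ≈ 85.75000.


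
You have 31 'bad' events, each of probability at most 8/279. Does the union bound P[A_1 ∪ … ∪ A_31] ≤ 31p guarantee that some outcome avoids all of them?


Union bound: P[∪_{i=1}^{31} A_i] ≤ Σ_i P[A_i] ≤ 31·p = 31·(8/279) = 8/9.
Numerically: 8/9 ≈ 0.8889.
Is 8/9 < 1? YES.
Since P[∪ A_i] ≤ 8/9 < 1, the complement has P[∩ A_i^c] ≥ 1 − 8/9 = 1/9 > 0, so some outcome avoids every A_i.

31·p = 8/9 ≈ 0.8889; existence CERTIFIED by the union bound.


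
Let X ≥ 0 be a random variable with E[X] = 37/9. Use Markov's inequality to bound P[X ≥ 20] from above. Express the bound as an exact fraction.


μ = E[X] = 37/9, a = 20.
Markov: P[X ≥ 20] ≤ μ/a = (37/9)/20 = 37/180.
Numerically: ≈ 0.206.
(Since a = 20 > μ = 4.111, the bound 37/180 is < 1 and informative.)

P[X ≥ 20] ≤ 37/180 ≈ 0.206.


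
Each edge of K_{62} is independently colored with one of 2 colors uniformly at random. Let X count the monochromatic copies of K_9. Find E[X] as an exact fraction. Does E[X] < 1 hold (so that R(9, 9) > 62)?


E[X] = C(62, 9) · 2^{1 − 36} = 20286591270 · 2^{−35} = 20286591270/34359738368.
As a reduced fraction: E[X] = 10143295635/17179869184 ≈ 0.5904.
Is E[X] < 1? YES.
Since E[X] < 1, there exists a 2-coloring of K_{62} with no monochromatic K_9; hence R(9, 9) > 62.

E[X] = 10143295635/17179869184 ≈ 0.5904; E[X] < 1, so R(9, 9) > 62.


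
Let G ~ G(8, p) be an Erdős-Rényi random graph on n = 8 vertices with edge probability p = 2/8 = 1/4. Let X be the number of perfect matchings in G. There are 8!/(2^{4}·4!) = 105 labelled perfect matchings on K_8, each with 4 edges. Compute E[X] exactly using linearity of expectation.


K_8 has 8!/(2^{4}·4!) = 105 labelled perfect matchings.
For each such perfect matching H, let X_H = 1 if all 4 edges of H are present in G. Then P[X_H = 1] = p^{4} = (1/4)^{4} = 1/256.
By linearity: E[X] = Σ_H E[X_H] = 105 · p^{4} = 105 · 1/256 = 105/256.
Numerically: E[X] ≈ 0.41016.

E[X] = 105 · (1/4)^{4} = 105/256 ≈ 0.41016.


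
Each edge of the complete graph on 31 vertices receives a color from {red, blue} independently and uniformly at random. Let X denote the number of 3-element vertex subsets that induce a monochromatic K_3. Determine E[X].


Let X = Σ_S X_S over the C(31, 3) = 4495 subsets S of size 3, where X_S = 1 if the K_3 on S is monochromatic.
For a fixed S, the K_3 on S has C(3, 2) = 3 edges. P[all 3 edges red] = (1/2)^3, and likewise for blue, so P[monochromatic] = 2·(1/2)^3 = 2^{1 − 3} = 1/4.
Summing: E[X] = C(31, 3) · 2^{1 − 3} = 4495 · 1/4 = 4495/4.
Numerically: E[X] ≈ 1123.7500.

E[X] = C(31,3)·2^(1−C(3,2)) = 4495/4 ≈ 1123.7500.


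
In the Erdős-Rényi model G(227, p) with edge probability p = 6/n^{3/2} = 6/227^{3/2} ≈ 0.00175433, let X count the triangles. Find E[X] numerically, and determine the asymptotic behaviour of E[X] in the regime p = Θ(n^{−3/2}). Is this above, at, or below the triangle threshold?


Number of potential triangles: C(227, 3) = 1923825.
Each occurs with probability p³ ≈ (0.00175433)³ ≈ 5.39929919e-09.
By linearity: E[X] = C(227, 3)·p³ ≈ 1923825 · 5.39929919e-09 ≈ 0.010387.
Since α = 3/2 > 1, p = c/n^{3/2} = o(1/n) is below the triangle threshold p ~ 1/n. Asymptotically E[X] ~ (c³/6)·n^{3(1−α)} = (6³/6)·n^{-1.5} → 0, so by Markov's inequality G has no triangles w.h.p.

E[X] ≈ 0.010387; in regime p = Θ(1/n^{3/2}) E[X] tends to 0 (below the triangle threshold p ~ 1/n).


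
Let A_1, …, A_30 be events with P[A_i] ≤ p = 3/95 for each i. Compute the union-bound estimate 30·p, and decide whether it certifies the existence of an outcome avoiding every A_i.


Union bound: P[∪_{i=1}^{30} A_i] ≤ Σ_i P[A_i] ≤ 30·p = 30·(3/95) = 18/19.
Numerically: 18/19 ≈ 0.9474.
Is 18/19 < 1? YES.
Since P[∪ A_i] ≤ 18/19 < 1, the complement has P[∩ A_i^c] ≥ 1 − 18/19 = 1/19 > 0, so some outcome avoids every A_i.

30·p = 18/19 ≈ 0.9474; existence CERTIFIED by the union bound.


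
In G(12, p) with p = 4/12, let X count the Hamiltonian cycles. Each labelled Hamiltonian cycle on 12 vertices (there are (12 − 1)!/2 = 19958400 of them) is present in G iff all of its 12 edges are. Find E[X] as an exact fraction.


K_12 has (12 − 1)!/2 = 19958400 labelled Hamiltonian cycles.
For each such Hamiltonian cycle H, let X_H = 1 if all 12 edges of H are present in G. Then P[X_H = 1] = p^{12} = (1/3)^{12} = 1/531441.
By linearity: E[X] = Σ_H E[X_H] = 19958400 · p^{12} = 19958400 · 1/531441 = 246400/6561.
Numerically: E[X] ≈ 37.5553.

E[X] = 19958400 · (1/3)^{12} = 246400/6561 ≈ 37.5553.


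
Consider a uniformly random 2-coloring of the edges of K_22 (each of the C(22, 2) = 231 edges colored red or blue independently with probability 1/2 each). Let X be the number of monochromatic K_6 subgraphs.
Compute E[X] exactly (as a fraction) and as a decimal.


Let X = Σ_S X_S over the C(22, 6) = 74613 subsets S of size 6, where X_S = 1 if the K_6 on S is monochromatic.
For a fixed S, the K_6 on S has C(6, 2) = 15 edges. P[all 15 edges red] = (1/2)^15, and likewise for blue, so P[monochromatic] = 2·(1/2)^15 = 2^{1 − 15} = 1/16384.
By linearity: E[X] = C(22, 6) · 2^{1 − 15} = 74613 · 1/16384 = 74613/16384.
Numerically: E[X] ≈ 4.5540.

E[X] = C(22,6)·2^(1−C(6,2)) = 74613/16384 ≈ 4.5540.


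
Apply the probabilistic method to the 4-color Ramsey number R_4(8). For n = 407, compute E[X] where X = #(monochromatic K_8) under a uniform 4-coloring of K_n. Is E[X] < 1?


E[X] = C(407, 8) · 4^{1 − 28} = 17424959239309050 · 4^{−27} = 17424959239309050/18014398509481984.
As a reduced fraction: E[X] = 8712479619654525/9007199254740992 ≈ 0.967280.
Is E[X] < 1? YES.
Since E[X] < 1, there exists a 4-coloring of K_{407} with no monochromatic K_8; hence R_4(8) > 407.

E[X] = 8712479619654525/9007199254740992 ≈ 0.967280; E[X] < 1, so R_4(8) > 407.
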